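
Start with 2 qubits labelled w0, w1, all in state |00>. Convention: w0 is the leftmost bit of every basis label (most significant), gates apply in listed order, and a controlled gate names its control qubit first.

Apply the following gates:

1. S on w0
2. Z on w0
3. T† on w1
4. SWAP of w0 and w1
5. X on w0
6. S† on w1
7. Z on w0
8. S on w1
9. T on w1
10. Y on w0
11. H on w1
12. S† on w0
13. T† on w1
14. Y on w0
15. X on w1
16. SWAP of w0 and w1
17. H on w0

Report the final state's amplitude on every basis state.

The resulting statevector has amplitude 0 on |00>, -1/2 + exp(3*I*pi/4)/2 on |01>, 0 on |10>, 1/2 + exp(3*I*pi/4)/2 on |11>.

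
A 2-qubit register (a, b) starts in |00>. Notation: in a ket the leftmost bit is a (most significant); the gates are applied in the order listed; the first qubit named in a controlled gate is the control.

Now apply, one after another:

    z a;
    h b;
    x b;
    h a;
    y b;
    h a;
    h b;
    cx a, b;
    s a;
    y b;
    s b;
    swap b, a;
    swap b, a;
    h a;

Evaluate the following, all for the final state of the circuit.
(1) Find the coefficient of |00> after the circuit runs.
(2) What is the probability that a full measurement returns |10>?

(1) The amplitude on |00> is -sqrt(2)/2. Key observation: the block from step 12 through step 13 cancels to the identity and can be dropped.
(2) A full measurement returns |10> with probability 1/2.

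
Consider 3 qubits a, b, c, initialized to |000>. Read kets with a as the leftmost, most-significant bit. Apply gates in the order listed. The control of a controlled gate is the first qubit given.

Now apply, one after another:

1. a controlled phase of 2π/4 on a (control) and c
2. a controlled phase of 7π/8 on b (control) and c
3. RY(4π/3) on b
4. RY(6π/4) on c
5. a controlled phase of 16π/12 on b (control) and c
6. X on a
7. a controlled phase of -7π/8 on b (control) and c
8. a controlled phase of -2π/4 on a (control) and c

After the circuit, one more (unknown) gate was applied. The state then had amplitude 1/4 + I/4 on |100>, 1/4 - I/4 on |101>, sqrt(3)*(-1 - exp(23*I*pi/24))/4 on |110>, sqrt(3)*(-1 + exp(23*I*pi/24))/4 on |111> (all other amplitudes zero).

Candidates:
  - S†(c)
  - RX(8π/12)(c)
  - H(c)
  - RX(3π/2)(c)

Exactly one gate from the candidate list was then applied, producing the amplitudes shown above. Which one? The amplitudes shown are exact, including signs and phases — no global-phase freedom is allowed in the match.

The applied gate was H(c).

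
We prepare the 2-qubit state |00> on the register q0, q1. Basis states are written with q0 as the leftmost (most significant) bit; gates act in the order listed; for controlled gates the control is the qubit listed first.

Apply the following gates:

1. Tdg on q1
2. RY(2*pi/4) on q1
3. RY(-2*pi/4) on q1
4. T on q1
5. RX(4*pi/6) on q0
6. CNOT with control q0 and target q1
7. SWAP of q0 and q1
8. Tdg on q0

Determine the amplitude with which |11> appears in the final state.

The amplitude on |11> is -sqrt(3)*exp(I*pi/4)/2. Key observation: gates 1-4 undo each other exactly, leaving only the rest of the circuit to track.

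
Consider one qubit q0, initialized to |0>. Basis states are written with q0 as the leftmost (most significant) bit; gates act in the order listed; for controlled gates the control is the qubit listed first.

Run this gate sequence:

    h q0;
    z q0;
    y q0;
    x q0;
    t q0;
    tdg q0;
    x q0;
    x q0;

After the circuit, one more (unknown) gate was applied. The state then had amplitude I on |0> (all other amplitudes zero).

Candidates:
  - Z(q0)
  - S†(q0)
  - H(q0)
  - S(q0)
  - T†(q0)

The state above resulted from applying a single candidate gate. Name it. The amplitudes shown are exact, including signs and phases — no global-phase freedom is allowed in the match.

The unique candidate consistent with the amplitudes is H(q0).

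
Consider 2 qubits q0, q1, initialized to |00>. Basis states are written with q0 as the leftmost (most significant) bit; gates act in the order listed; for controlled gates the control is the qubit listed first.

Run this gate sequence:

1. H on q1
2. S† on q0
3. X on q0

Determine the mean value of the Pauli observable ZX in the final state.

The observable ZX averages to -1.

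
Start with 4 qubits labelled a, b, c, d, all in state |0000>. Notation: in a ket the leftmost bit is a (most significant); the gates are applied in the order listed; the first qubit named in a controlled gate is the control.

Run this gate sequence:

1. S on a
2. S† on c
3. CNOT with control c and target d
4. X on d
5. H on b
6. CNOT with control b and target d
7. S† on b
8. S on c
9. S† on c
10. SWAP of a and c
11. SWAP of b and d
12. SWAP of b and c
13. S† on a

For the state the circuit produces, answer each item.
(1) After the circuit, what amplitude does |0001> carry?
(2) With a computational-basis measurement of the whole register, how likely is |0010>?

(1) The amplitude on |0001> is -sqrt(2)*I/2.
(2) The probability of measuring |0010> is 1/2.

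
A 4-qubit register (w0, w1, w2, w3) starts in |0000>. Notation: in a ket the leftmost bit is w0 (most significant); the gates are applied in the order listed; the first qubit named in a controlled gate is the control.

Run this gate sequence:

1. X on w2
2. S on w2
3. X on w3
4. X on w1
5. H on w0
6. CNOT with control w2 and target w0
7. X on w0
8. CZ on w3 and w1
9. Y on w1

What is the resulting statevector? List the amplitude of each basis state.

The resulting statevector has amplitude -sqrt(2)/2 on |0011>, -sqrt(2)/2 on |1011>, and 0 on every other basis state.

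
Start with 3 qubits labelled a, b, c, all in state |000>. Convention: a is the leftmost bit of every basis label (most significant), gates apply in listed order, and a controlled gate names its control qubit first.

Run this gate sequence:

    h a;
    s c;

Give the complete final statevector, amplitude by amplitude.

After the circuit, the state carries amplitude sqrt(2)/2 on |000>, sqrt(2)/2 on |100>, and 0 on every other basis state.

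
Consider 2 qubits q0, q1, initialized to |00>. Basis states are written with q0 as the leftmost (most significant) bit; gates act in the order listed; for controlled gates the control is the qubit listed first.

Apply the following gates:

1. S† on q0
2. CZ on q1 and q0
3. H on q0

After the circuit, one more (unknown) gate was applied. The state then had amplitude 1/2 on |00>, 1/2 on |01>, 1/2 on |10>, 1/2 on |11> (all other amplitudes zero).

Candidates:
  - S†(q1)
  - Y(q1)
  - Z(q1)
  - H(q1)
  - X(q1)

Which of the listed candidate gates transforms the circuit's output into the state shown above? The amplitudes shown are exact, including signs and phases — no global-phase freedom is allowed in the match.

It was H(q1) that produced the state shown.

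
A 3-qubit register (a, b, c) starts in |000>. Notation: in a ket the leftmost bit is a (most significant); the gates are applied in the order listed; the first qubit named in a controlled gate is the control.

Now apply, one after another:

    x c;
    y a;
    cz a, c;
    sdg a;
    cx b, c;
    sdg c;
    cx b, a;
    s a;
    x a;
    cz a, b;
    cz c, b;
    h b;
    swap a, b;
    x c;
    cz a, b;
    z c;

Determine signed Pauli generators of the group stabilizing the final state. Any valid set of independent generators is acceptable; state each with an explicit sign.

The stabilizer group can be generated by +XII, +IZI, +IIZ, among other valid generating sets.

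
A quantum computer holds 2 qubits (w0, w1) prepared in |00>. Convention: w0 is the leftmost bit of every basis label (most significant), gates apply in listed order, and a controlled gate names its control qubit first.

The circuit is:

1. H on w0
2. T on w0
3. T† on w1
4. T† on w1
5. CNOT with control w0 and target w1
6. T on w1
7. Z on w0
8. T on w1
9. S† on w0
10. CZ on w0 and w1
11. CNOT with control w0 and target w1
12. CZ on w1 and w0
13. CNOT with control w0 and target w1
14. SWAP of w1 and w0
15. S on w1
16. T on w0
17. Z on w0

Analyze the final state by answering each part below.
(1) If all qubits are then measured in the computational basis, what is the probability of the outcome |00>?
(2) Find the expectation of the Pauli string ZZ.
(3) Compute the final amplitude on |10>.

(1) Outcome |00> occurs with probability 1/2.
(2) The observable ZZ averages to 1.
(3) |10> carries amplitude 0 in the final state.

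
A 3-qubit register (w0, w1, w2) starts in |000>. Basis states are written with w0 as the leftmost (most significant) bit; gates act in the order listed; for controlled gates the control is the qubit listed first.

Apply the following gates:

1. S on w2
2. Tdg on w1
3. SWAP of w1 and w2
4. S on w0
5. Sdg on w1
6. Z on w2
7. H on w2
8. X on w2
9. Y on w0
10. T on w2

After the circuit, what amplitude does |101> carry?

The final state's coefficient on |101> equals sqrt(2)*exp(3*I*pi/4)/2.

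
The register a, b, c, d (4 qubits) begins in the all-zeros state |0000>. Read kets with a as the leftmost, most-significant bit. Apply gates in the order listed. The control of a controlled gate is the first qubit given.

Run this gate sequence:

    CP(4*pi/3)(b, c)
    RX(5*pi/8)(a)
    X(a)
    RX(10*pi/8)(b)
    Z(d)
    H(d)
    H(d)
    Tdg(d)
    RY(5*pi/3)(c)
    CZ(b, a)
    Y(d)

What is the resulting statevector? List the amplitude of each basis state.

After the circuit, the state carries amplitude 0 on |0000>, sqrt(6 - 3*sqrt(2))*sin(5*pi/16)/4 on |0001>, 0 on |0010>, -sqrt(2 - sqrt(2))*sin(5*pi/16)/4 on |0011>, 0 on |0100>, I*sqrt(3*sqrt(2) + 6)*sin(5*pi/16)/4 on |0101>, 0 on |0110>, -I*sqrt(sqrt(2) + 2)*sin(5*pi/16)/4 on |0111>, 0 on |1000>, I*sqrt(6 - 3*sqrt(2))*cos(5*pi/16)/4 on |1001>, 0 on |1010>, -I*sqrt(2 - sqrt(2))*cos(5*pi/16)/4 on |1011>, 0 on |1100>, sqrt(3*sqrt(2) + 6)*cos(5*pi/16)/4 on |1101>, 0 on |1110>, -sqrt(sqrt(2) + 2)*cos(5*pi/16)/4 on |1111>. Key observation: gates 6-7 undo each other exactly, leaving only the rest of the circuit to track.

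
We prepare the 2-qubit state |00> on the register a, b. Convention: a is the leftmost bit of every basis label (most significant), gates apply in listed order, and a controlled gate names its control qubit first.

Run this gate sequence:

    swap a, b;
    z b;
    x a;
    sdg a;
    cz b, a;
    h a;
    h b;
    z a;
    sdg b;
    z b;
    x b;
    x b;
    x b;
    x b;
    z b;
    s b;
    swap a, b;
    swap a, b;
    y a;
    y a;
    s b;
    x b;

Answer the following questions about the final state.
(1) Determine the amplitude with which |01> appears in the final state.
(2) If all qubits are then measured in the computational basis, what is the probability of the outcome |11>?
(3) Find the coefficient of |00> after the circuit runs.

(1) The amplitude on |01> is -I/2. Key observation: gates 9-16 undo each other exactly, leaving only the rest of the circuit to track.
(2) A full measurement returns |11> with probability 1/4.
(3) The amplitude on |00> is 1/2.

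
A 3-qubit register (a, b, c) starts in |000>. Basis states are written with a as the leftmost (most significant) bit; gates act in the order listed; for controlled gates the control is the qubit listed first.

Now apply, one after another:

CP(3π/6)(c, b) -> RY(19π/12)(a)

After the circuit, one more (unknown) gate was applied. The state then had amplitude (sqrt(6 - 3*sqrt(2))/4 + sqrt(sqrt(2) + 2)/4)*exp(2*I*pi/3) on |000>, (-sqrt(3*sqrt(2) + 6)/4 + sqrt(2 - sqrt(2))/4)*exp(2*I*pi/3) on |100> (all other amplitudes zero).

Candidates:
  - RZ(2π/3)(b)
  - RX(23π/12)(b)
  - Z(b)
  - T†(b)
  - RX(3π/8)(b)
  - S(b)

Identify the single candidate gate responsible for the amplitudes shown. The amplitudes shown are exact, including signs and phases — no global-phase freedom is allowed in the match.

The unique candidate consistent with the amplitudes is RZ(2π/3)(b).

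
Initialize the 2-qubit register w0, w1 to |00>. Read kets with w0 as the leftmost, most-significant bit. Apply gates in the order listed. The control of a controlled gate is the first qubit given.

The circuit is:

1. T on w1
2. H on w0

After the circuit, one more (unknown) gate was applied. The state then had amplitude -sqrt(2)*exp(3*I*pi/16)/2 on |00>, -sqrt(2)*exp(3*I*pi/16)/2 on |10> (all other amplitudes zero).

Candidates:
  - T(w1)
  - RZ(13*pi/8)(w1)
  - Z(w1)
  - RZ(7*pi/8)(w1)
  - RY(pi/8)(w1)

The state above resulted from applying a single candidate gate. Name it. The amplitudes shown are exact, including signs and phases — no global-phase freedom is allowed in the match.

The applied gate was RZ(13*pi/8)(w1).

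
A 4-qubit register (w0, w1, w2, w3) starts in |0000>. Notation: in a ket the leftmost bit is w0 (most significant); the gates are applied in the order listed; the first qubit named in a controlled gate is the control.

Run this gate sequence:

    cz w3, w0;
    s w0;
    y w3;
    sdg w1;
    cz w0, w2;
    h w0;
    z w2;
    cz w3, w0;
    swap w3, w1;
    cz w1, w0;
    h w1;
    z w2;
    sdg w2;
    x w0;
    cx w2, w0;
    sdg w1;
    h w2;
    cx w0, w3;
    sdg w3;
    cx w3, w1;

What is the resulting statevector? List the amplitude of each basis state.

The final amplitudes are sqrt(2)*I/4 on |0000>, 0 on |0001>, sqrt(2)*I/4 on |0010>, 0 on |0011>, -sqrt(2)/4 on |0100>, 0 on |0101>, -sqrt(2)/4 on |0110>, 0 on |0111>, 0 on |1000>, sqrt(2)*I/4 on |1001>, 0 on |1010>, sqrt(2)*I/4 on |1011>, 0 on |1100>, sqrt(2)/4 on |1101>, 0 on |1110>, sqrt(2)/4 on |1111>.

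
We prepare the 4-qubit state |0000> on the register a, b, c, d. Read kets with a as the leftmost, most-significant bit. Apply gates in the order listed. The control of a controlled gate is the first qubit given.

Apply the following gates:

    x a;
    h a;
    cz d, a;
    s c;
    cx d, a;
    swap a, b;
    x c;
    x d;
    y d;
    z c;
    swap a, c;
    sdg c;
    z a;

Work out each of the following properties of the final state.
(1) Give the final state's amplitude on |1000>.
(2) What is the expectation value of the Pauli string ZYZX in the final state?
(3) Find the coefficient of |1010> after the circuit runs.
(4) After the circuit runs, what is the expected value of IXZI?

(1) The amplitude on |1000> is -sqrt(2)*I/2.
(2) The observable ZYZX averages to 0.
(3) The amplitude on |1010> is 0.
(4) The expectation value of IXZI is -1.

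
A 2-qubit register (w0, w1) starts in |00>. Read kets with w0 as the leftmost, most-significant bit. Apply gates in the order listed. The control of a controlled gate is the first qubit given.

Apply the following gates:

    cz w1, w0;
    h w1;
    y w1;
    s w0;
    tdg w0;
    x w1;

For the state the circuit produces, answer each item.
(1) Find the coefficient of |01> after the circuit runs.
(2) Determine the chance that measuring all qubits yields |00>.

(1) The final state's coefficient on |01> equals -sqrt(2)*I/2.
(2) The probability of measuring |00> is 1/2.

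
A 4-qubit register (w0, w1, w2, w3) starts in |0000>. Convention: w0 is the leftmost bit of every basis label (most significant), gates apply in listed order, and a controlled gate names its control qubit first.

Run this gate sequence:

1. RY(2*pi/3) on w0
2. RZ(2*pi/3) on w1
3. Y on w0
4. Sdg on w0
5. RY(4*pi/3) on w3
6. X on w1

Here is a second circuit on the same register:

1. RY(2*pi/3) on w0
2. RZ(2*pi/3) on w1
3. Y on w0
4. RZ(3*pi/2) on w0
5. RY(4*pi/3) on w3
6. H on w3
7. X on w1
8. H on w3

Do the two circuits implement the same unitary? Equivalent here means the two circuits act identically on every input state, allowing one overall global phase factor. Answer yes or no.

Yes: on every input state the two circuits agree up to one overall phase factor.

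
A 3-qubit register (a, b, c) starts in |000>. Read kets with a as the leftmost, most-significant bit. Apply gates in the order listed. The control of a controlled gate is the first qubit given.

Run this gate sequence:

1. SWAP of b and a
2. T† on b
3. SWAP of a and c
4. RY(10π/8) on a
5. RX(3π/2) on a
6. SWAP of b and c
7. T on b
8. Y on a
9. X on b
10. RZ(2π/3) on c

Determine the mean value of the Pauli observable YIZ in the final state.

In the final state, YIZ has expectation -sqrt(2)/2.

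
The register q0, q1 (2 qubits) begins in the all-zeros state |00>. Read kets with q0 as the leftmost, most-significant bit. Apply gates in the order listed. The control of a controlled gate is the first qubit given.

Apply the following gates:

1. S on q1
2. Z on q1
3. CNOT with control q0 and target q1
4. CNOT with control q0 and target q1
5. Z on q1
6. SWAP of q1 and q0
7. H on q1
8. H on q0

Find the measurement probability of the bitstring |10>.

Outcome |10> occurs with probability 1/4.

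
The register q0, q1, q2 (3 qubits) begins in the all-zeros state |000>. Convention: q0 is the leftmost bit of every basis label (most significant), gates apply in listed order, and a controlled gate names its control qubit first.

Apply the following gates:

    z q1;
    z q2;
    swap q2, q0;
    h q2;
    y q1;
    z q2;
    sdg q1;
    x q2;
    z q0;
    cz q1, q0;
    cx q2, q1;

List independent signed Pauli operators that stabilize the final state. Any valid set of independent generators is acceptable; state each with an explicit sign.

One valid set of independent stabilizer generators is -IXX, +ZII, -IZZ (any independent generating set of the same group is equally correct).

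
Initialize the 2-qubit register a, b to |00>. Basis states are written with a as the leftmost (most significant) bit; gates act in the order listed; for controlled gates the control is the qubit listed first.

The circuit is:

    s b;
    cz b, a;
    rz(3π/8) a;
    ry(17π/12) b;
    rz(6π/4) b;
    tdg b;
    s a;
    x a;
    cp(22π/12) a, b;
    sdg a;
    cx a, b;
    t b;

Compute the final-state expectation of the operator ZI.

The observable ZI averages to -1.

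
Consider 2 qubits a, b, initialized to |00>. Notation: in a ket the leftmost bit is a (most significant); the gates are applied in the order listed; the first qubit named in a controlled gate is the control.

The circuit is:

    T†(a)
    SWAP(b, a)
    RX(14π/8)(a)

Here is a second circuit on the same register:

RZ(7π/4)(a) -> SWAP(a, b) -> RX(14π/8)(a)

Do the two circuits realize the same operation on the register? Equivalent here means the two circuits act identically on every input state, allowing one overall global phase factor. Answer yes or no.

Yes: on every input state the two circuits agree up to one overall phase factor.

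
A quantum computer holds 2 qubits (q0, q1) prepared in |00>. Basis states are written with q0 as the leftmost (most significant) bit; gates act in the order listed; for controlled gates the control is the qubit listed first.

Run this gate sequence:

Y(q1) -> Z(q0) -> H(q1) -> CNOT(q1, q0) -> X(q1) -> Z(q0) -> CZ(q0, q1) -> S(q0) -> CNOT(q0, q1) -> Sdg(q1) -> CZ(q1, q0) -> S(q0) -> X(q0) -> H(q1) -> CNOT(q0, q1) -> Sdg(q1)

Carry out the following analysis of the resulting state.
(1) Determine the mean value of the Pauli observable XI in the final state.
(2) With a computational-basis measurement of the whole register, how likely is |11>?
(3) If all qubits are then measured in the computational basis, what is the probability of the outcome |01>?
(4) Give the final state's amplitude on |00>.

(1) In the final state, XI has expectation -1.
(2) The probability of measuring |11> is 1/4.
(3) The probability of measuring |01> is 1/4.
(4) The amplitude on |00> is 1/2.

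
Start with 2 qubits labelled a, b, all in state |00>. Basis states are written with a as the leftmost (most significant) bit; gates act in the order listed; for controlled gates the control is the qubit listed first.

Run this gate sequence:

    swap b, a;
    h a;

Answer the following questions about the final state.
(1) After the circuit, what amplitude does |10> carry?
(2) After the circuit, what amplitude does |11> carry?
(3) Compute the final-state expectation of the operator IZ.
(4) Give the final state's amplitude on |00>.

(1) The final state's coefficient on |10> equals sqrt(2)/2.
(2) The amplitude on |11> is 0.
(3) In the final state, IZ has expectation 1.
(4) The final state's coefficient on |00> equals sqrt(2)/2.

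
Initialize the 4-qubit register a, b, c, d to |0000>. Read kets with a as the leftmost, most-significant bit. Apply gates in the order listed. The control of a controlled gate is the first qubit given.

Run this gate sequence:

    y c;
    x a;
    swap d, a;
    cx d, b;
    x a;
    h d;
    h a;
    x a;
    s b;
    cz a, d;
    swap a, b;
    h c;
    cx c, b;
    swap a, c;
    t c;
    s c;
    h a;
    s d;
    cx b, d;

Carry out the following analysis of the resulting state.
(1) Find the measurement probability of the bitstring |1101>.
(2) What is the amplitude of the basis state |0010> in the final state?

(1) A full measurement returns |1101> with probability 0.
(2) The amplitude on |0010> is exp(3*I*pi/4)/2.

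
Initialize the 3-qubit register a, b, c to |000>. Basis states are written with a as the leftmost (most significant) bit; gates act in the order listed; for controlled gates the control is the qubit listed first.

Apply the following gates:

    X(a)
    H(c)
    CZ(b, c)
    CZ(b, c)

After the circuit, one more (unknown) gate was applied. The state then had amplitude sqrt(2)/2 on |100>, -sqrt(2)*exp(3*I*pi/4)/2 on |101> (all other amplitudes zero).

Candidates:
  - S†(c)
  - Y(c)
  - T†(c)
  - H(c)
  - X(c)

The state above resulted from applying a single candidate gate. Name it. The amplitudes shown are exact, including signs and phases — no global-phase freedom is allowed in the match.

The unique candidate consistent with the amplitudes is T†(c). Key observation: steps 3-4 multiply out to the identity, so the circuit reduces to the remaining gates.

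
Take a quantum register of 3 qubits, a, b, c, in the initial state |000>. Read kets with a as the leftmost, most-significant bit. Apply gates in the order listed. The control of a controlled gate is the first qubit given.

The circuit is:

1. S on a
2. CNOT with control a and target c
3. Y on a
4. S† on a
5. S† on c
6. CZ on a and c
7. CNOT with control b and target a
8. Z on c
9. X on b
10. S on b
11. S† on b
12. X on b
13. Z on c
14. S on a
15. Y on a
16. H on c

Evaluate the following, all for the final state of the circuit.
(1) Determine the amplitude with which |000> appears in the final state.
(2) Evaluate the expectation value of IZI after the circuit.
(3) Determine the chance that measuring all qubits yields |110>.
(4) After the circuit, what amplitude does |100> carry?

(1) The final state's coefficient on |000> equals sqrt(2)/2.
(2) In the final state, IZI has expectation 1.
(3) Outcome |110> occurs with probability 0.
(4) The amplitude on |100> is 0.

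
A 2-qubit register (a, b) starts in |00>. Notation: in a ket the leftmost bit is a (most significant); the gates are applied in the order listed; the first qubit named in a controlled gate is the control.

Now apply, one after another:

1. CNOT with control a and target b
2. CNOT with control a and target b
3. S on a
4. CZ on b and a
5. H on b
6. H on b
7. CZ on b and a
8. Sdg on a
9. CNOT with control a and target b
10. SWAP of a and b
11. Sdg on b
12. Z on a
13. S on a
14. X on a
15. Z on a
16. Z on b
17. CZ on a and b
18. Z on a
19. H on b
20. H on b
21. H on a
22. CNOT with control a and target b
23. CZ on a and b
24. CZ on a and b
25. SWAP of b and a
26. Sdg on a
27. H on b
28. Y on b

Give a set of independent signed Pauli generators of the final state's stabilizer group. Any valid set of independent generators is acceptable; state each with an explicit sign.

The final state is stabilized by the group generated by -YZ, -ZX; other independent generating sets are equally valid.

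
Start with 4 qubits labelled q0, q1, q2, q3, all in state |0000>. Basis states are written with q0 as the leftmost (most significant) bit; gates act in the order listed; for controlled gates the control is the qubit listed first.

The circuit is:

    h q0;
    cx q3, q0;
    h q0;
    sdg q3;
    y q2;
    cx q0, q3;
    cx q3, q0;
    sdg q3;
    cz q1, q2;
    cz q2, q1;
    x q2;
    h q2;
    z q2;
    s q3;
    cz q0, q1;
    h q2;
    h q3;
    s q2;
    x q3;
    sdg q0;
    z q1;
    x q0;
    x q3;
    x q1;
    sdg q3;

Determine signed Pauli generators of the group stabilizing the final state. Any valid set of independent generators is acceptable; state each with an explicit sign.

One valid set of independent stabilizer generators is -IIIY, -ZIII, -IZII, -IIZI (any independent generating set of the same group is equally correct).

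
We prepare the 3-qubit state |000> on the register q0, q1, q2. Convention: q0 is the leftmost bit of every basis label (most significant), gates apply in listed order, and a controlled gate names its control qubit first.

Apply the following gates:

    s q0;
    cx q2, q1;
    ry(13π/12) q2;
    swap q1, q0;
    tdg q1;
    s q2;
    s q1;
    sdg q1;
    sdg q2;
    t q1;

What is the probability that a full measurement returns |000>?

Outcome |000> occurs with probability -sqrt(6)/8 - sqrt(2)/8 + 1/2. Key observation: gates 5-10 undo each other exactly, leaving only the rest of the circuit to track.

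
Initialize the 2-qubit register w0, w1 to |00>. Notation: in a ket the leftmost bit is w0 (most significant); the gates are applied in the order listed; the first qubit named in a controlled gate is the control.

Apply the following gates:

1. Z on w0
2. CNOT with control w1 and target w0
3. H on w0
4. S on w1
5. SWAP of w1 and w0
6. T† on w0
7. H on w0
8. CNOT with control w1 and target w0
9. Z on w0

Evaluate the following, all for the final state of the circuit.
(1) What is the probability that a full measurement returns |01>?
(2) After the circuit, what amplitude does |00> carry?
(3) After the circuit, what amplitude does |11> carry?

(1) The probability of measuring |01> is 1/4.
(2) The amplitude on |00> is 1/2.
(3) The final state's coefficient on |11> equals -1/2.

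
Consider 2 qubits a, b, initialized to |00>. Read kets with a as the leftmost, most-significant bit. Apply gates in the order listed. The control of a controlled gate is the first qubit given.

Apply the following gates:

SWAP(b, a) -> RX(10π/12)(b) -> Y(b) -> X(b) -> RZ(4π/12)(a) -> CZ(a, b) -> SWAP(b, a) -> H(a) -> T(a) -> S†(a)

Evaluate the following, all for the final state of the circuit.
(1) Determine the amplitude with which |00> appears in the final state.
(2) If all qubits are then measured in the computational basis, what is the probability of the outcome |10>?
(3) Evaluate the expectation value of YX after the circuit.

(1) |00> carries amplitude (1 + sqrt(3) - sqrt(3)*I + I)*exp(5*I*pi/6)/4 in the final state.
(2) A full measurement returns |10> with probability 1/2.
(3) The observable YX averages to 0.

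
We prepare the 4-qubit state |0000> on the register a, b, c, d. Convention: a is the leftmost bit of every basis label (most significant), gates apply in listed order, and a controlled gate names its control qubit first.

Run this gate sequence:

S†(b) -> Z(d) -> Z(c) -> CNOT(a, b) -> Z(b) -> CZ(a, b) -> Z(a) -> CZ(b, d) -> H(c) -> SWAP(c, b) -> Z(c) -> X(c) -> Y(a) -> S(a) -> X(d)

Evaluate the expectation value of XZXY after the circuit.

The observable XZXY averages to 0.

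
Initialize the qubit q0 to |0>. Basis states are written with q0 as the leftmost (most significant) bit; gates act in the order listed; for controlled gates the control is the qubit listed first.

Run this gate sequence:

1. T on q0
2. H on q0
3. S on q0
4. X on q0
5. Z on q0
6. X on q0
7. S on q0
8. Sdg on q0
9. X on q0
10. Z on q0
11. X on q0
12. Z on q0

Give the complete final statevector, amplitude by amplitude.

The final amplitudes are sqrt(2)/2 on |0>, -sqrt(2)*I/2 on |1>.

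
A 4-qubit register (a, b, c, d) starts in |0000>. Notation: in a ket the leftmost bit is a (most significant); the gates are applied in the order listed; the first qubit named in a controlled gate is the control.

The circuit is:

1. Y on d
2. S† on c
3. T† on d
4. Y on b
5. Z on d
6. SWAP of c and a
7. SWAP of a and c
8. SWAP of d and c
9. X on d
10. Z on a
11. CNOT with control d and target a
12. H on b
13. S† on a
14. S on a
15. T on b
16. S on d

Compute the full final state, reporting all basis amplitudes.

After the circuit, the state carries amplitude sqrt(2)*exp(I*pi/4)/2 on |1011>, -sqrt(2)*I/2 on |1111>, and 0 on every other basis state.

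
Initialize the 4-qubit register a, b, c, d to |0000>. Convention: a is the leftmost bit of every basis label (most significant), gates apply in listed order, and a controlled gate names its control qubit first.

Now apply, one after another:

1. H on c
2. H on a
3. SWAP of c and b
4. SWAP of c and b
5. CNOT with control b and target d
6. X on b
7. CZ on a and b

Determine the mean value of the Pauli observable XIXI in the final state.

The expectation value of XIXI is -1.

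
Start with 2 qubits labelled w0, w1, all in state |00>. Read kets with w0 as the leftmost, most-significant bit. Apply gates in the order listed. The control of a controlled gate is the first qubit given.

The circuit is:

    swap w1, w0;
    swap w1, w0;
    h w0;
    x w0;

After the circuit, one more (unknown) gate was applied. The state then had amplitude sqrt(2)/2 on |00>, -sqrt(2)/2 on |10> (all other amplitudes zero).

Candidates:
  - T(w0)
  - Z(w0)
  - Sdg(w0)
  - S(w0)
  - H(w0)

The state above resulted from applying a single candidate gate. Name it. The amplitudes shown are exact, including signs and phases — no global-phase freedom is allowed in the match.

The unique candidate consistent with the amplitudes is Z(w0). Key observation: gates 1-2 undo each other exactly, leaving only the rest of the circuit to track.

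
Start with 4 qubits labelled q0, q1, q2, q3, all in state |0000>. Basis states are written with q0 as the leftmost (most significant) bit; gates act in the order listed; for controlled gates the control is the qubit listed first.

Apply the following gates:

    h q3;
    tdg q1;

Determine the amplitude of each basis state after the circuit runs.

The resulting statevector has amplitude sqrt(2)/2 on |0000>, sqrt(2)/2 on |0001>, and 0 on every other basis state.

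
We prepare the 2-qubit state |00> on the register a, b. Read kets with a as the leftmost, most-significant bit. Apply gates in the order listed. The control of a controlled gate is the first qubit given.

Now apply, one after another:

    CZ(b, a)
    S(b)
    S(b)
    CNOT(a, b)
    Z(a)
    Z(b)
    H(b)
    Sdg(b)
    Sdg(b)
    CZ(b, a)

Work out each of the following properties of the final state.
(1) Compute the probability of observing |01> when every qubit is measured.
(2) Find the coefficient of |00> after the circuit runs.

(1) The probability of measuring |01> is 1/2.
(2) The final state's coefficient on |00> equals sqrt(2)/2.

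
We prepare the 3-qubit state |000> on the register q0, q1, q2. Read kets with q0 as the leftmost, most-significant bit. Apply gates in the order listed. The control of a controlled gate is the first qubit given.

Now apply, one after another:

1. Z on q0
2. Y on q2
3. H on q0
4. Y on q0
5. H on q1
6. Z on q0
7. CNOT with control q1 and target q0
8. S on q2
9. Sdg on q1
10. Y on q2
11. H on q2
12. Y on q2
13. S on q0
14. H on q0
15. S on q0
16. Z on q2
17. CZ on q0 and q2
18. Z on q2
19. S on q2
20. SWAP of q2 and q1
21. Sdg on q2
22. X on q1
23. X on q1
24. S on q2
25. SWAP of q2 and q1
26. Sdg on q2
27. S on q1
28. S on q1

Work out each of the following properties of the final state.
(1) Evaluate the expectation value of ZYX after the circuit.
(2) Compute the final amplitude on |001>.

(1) The observable ZYX averages to -1. Key observation: gates 19-26 undo each other exactly, leaving only the rest of the circuit to track.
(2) |001> carries amplitude -1/4 + I/4 in the final state.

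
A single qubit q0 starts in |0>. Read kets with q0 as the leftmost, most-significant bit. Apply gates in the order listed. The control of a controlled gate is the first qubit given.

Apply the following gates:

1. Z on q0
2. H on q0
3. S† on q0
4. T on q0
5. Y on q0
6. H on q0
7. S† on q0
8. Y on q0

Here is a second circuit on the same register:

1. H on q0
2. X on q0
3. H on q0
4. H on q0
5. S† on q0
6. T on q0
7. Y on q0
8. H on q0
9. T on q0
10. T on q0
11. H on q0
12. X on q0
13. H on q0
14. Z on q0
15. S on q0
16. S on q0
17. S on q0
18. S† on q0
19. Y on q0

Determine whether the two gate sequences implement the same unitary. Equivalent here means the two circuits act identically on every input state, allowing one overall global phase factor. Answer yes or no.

Yes — the two circuits implement the same unitary up to a global phase.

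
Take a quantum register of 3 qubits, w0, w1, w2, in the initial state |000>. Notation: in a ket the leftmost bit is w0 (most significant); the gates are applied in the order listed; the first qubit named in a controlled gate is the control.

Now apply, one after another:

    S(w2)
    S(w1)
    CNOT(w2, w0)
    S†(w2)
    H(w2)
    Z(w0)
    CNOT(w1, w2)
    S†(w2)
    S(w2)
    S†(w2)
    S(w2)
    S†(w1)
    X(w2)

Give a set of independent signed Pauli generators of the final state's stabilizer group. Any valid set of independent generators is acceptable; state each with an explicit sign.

One valid set of independent stabilizer generators is +IIX, +ZII, +IZI (any independent generating set of the same group is equally correct).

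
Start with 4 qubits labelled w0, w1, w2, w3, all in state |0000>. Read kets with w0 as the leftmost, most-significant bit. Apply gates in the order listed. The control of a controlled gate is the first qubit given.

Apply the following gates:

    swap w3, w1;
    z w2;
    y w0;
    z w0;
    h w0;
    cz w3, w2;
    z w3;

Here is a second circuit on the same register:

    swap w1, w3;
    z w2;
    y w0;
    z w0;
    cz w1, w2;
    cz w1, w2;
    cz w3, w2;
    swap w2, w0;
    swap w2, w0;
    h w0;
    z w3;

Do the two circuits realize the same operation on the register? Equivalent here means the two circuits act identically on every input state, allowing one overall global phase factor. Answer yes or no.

Yes — the two circuits implement the same unitary up to a global phase.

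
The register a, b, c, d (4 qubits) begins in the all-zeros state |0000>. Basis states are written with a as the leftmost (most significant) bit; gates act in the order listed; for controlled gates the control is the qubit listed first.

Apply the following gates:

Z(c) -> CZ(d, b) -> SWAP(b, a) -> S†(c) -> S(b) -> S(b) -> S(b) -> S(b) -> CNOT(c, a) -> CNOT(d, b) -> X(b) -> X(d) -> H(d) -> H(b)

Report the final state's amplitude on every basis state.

The final amplitudes are 1/2 on |0000>, -1/2 on |0001>, -1/2 on |0100>, 1/2 on |0101>, and 0 on every other basis state.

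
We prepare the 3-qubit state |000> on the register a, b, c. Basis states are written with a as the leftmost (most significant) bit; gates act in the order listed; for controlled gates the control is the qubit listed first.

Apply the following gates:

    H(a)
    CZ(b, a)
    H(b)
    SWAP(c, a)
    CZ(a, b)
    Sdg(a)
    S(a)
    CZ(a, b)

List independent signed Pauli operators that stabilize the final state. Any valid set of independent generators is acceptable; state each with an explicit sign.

The stabilizer group can be generated by +IXI, +IIX, +ZII, among other valid generating sets. Key observation: the block from step 5 through step 8 cancels to the identity and can be dropped.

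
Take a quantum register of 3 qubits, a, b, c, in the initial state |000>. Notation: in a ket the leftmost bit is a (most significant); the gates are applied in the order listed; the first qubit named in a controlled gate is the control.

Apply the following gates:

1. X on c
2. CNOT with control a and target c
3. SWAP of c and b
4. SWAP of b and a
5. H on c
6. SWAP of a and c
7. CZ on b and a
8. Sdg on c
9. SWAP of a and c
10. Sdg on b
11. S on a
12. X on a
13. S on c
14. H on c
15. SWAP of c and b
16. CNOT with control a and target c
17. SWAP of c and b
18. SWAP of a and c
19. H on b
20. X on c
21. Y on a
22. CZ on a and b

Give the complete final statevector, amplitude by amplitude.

After the circuit, the state carries amplitude 0 on |000>, sqrt(2)*(-1 - I)/4 on |001>, 0 on |010>, sqrt(2)*(-1 - I)/4 on |011>, 0 on |100>, sqrt(2)*(-1 + I)/4 on |101>, 0 on |110>, sqrt(2)*(1 - I)/4 on |111>.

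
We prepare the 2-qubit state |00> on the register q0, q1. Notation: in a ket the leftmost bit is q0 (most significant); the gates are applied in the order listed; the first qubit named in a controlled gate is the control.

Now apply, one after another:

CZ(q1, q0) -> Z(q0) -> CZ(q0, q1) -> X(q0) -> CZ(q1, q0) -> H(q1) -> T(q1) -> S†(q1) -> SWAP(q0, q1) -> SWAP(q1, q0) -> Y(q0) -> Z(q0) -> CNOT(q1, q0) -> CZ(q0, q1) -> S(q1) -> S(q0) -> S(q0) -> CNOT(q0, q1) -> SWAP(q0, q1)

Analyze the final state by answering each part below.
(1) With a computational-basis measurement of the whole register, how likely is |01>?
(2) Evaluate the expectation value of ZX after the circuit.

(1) Outcome |01> occurs with probability 1/2.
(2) The observable ZX averages to sqrt(2)/2.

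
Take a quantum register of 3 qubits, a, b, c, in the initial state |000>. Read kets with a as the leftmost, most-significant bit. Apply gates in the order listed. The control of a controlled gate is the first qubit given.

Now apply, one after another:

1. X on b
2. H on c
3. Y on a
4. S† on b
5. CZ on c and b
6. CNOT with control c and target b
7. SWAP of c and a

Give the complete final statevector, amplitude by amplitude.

The final amplitudes are sqrt(2)/2 on |011>, -sqrt(2)/2 on |101>, and 0 on every other basis state.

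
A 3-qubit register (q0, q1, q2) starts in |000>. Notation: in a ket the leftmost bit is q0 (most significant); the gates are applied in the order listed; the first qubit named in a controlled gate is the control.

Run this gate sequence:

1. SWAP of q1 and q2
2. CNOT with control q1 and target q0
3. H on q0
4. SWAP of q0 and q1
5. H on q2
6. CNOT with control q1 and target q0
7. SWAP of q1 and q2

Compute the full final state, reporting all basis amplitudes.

The resulting statevector has amplitude 1/2 on |000>, 0 on |001>, 1/2 on |010>, 0 on |011>, 0 on |100>, 1/2 on |101>, 0 on |110>, 1/2 on |111>.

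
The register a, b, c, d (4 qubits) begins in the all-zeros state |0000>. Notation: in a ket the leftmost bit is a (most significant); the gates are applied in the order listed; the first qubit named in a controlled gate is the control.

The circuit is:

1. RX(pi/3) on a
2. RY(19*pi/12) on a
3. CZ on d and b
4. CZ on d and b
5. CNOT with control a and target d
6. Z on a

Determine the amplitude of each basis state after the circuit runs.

The resulting statevector has amplitude -(1 - I)*(sqrt(3*sqrt(2) + 6) + (1 + 2*I)*sqrt(2 - sqrt(2)))/8 on |0000>, (1 - I)*(sqrt(6 - 3*sqrt(2)) + (-1 - 2*I)*sqrt(sqrt(2) + 2))/8 on |1001>, and 0 on every other basis state. Key observation: the block from step 3 through step 4 cancels to the identity and can be dropped.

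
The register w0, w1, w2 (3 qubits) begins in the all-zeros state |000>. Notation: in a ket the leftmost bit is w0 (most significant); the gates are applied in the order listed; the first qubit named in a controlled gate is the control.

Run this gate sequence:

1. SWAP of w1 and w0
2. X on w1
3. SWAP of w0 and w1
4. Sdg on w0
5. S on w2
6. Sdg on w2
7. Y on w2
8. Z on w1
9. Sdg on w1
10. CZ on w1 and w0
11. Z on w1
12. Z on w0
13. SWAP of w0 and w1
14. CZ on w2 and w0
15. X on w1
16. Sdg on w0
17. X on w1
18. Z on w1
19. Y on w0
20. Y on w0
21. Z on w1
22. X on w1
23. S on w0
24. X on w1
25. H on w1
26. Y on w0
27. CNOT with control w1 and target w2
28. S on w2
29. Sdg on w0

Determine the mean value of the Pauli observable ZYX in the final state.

In the final state, ZYX has expectation -1. Key observation: steps 16-23 multiply out to the identity, so the circuit reduces to the remaining gates.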